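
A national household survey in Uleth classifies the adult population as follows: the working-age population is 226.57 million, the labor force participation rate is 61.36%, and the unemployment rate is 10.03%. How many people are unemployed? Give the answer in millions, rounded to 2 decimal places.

Labor force = 0.6136 × 226.57 = 139.02 million.
Unemployed = 0.1003 × 139.02 ≈ 13.94 million.

About 13.94 million are unemployed.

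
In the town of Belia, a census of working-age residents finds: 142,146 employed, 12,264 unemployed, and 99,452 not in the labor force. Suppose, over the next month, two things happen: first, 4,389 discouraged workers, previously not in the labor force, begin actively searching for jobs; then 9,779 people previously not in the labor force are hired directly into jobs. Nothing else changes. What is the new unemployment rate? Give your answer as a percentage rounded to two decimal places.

New unemployment rate ≈ 9.88%.

Initially, labor force = 142,146 + 12,264 = 154,410, so u = 12,264/154,410 = 7.94%.
After the first change, unemployed and labor force both rise by 4,389 → E = 142,146, U = 16,653, labor force = 158,799.
After the second change, employed and labor force both rise by 9,779; unemployed unchanged → E = 151,925, U = 16,653, labor force = 168,578.
New unemployment rate = 16,653 / 168,578 = 9.88%.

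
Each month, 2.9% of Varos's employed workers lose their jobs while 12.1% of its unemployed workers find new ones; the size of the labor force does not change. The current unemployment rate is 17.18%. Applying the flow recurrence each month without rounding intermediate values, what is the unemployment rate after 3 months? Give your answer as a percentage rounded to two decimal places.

Unemployment rate after three months ≈ 18.01%.

With a fixed labor force, u_{t+1} = u_t + s·(1−u_t) − f·u_t = u_t·(1−s−f) + s.
Here 1−s−f = 0.850 and s = 0.029.
u_1 = 0.171800 × 0.850 + 0.029 = 0.175030.
u_2 = 0.175030 × 0.850 + 0.029 = 0.177775.
u_3 = 0.177775 × 0.850 + 0.029 = 0.180109.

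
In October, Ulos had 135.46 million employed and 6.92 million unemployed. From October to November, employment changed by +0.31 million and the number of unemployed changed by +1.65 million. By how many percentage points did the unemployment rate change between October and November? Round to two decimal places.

The unemployment rate changed by +1.08 percentage points.

October: labor force = 135.46 + 6.92 = 142.38; u = 6.92/142.38 = 4.86%.
November: labor force = 135.77 + 8.57 = 144.34; u = 8.57/144.34 = 5.94%.
Change = 5.94% − 4.86% = +1.08 pp.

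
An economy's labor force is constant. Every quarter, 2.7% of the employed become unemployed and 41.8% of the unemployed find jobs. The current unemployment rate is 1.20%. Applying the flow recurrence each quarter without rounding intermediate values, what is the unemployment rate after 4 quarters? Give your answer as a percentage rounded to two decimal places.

Unemployment rate after four quarters ≈ 5.61%.

With a fixed labor force, u_{t+1} = u_t + s·(1−u_t) − f·u_t = u_t·(1−s−f) + s.
Here 1−s−f = 0.555 and s = 0.027.
u_1 = 0.012000 × 0.555 + 0.027 = 0.033660.
u_2 = 0.033660 × 0.555 + 0.027 = 0.045681.
u_3 = 0.045681 × 0.555 + 0.027 = 0.052353.
u_4 = 0.052353 × 0.555 + 0.027 = 0.056056.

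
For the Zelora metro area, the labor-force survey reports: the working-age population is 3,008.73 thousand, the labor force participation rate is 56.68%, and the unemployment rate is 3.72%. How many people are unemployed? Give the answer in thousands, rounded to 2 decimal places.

Labor force = 0.5668 × 3,008.73 = 1,705.35 thousand.
Unemployed = 0.0372 × 1,705.35 ≈ 63.44 thousand.

About 63.44 thousand are unemployed.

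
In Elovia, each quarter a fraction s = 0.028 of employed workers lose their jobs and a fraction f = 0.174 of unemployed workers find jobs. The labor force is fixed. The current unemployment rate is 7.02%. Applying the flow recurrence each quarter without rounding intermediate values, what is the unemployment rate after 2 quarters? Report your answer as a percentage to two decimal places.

With a fixed labor force, u_{t+1} = u_t + s·(1−u_t) − f·u_t = u_t·(1−s−f) + s.
Here 1−s−f = 0.798 and s = 0.028.
u_1 = 0.070200 × 0.798 + 0.028 = 0.084020.
u_2 = 0.084020 × 0.798 + 0.028 = 0.095048.

Unemployment rate after two quarters ≈ 9.50%.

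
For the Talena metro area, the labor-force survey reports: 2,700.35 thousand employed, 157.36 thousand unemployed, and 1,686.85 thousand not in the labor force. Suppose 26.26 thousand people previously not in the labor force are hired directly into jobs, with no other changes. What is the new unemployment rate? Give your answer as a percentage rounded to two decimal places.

New unemployment rate ≈ 5.46%.

Initially, labor force = 2,700.35 + 157.36 = 2,857.71 thousand, so u = 157.36/2,857.71 = 5.51%.
After the change, employed and labor force both rise by 26.26; unemployed unchanged → E = 2,726.61, U = 157.36, labor force = 2,883.97 thousand.
New unemployment rate = 157.36 / 2,883.97 = 5.46%.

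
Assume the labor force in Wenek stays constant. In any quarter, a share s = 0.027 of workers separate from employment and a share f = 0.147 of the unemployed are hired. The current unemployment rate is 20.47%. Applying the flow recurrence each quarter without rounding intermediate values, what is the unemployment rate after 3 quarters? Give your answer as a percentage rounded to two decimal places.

Unemployment rate after three quarters ≈ 18.31%.

With a fixed labor force, u_{t+1} = u_t + s·(1−u_t) − f·u_t = u_t·(1−s−f) + s.
Here 1−s−f = 0.826 and s = 0.027.
u_1 = 0.204700 × 0.826 + 0.027 = 0.196082.
u_2 = 0.196082 × 0.826 + 0.027 = 0.188964.
u_3 = 0.188964 × 0.826 + 0.027 = 0.183084.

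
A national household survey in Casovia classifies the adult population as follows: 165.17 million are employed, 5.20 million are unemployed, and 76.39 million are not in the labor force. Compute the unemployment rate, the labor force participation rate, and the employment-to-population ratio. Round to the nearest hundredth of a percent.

Unemployment rate ≈ 3.05%; labor force participation rate ≈ 69.04%; employment-population ratio ≈ 66.94%.

Labor force = employed + unemployed = 165.17 + 5.20 = 170.37 million.
Working-age population = 170.37 + 76.39 = 246.76 million.
Unemployment rate = 5.20 / 170.37 = 3.05%.
Labor force participation rate = 170.37 / 246.76 = 69.04%.
Employment-population ratio = 165.17 / 246.76 = 66.94%.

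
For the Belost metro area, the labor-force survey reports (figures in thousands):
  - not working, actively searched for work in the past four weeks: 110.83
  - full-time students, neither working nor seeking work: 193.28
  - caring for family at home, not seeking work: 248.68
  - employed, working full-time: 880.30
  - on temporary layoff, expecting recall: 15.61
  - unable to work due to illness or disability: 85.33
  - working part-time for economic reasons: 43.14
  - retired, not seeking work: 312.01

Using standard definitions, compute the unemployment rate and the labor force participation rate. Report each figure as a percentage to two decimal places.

Employed = 880.30 + 43.14 = 923.44 thousand (anyone who worked, including part-time for economic reasons, counts as employed).
Unemployed = 110.83 + 15.61 = 126.44 thousand (jobless and actively searching, or on temporary layoff).
Labor force = 923.44 + 126.44 = 1,049.88 thousand.
Not in labor force = 193.28 + 248.68 + 85.33 + 312.01 = 839.30 thousand (those not working and not actively searching are outside the labor force).
Civilian working-age population = 1,049.88 + 839.30 = 1,889.18 thousand.
Unemployment rate = 126.44 / 1,049.88 = 12.04%.
Labor force participation rate = 1,049.88 / 1,889.18 = 55.57%.

Unemployment rate ≈ 12.04%; labor force participation rate ≈ 55.57%.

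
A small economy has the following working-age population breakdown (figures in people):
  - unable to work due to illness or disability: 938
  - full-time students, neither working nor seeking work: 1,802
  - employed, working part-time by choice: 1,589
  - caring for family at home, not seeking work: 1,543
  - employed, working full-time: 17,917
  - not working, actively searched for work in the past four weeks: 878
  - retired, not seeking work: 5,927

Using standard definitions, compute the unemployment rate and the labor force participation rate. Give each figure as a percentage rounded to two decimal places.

Employed = 1,589 + 17,917 = 19,506.
Unemployed = 878.
Labor force = 19,506 + 878 = 20,384.
Not in labor force = 938 + 1,802 + 1,543 + 5,927 = 10,210 (those not working and not actively searching are outside the labor force).
Civilian working-age population = 20,384 + 10,210 = 30,594.
Unemployment rate = 878 / 20,384 = 4.31%.
Labor force participation rate = 20,384 / 30,594 = 66.63%.

Unemployment rate ≈ 4.31%; labor force participation rate ≈ 66.63%.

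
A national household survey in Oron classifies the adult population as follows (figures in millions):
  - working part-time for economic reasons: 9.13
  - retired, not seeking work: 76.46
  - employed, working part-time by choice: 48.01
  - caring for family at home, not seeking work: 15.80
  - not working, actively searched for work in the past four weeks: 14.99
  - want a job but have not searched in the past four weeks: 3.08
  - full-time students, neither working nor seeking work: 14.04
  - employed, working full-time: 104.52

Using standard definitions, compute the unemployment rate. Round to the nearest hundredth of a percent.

Employed = 9.13 + 48.01 + 104.52 = 161.66 million (anyone who worked, including part-time for economic reasons, counts as employed).
Unemployed = 14.99 million.
Labor force = 161.66 + 14.99 = 176.65 million.
Unemployment rate = 14.99 / 176.65 = 8.49%.

Unemployment rate ≈ 8.49%.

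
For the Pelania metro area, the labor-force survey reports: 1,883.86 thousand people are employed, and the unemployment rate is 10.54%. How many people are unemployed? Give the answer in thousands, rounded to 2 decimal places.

Let U be the number unemployed. The labor force is E + U, and U/(E+U) = 0.1054.
So U = 0.1054 × 1,883.86 / (1 − 0.1054) = 198.5588 / 0.8946 ≈ 221.95 thousand.

About 221.95 thousand are unemployed.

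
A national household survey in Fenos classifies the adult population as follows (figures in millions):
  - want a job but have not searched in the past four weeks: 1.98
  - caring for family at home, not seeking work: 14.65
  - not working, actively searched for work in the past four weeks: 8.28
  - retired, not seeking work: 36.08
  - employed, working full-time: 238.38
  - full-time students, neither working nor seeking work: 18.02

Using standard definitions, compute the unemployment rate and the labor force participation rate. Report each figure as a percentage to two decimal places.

Employed = 238.38 million.
Unemployed = 8.28 million.
Labor force = 238.38 + 8.28 = 246.66 million.
Not in labor force = 1.98 + 14.65 + 36.08 + 18.02 = 70.73 million (those not working and not actively searching are outside the labor force — including those who want a job but have given up searching).
Civilian working-age population = 246.66 + 70.73 = 317.39 million.
Unemployment rate = 8.28 / 246.66 = 3.36%.
Labor force participation rate = 246.66 / 317.39 = 77.72%.

Unemployment rate ≈ 3.36%; labor force participation rate ≈ 77.72%.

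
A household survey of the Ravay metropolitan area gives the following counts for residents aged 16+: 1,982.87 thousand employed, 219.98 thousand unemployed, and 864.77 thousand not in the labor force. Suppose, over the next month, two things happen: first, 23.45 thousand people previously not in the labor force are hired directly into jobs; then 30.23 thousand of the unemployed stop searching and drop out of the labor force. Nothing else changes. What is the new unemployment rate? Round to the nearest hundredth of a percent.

Initially, labor force = 1,982.87 + 219.98 = 2,202.85 thousand, so u = 219.98/2,202.85 = 9.99%.
After the first change, employed and labor force both rise by 23.45; unemployed unchanged → E = 2,006.32, U = 219.98, labor force = 2,226.30 thousand.
After the second change, unemployed and labor force both fall by 30.23 → E = 2,006.32, U = 189.75, labor force = 2,196.07 thousand.
New unemployment rate = 189.75 / 2,196.07 = 8.64%.

New unemployment rate ≈ 8.64%.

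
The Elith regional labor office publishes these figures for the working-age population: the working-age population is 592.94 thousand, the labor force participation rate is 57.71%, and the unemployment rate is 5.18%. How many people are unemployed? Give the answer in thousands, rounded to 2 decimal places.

Labor force = 0.5771 × 592.94 = 342.19 thousand.
Unemployed = 0.0518 × 342.19 ≈ 17.73 thousand.

About 17.73 thousand are unemployed.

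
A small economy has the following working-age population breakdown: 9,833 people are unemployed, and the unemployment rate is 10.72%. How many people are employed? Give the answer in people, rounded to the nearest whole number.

About 81,893 are employed.

Labor force = U / u = 9,833 / 0.1072 ≈ 91,726.
Employed = labor force − unemployed = 91,726 − 9,833 = 81,893.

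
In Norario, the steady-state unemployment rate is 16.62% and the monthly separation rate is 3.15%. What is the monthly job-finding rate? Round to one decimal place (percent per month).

From u* = s/(s+f): f = s·(1−u)/u.
f = 3.15 × (1 − 0.1662) / 0.1662 = 2.6265 / 0.1662 ≈ 15.8% per month.

Job-finding rate ≈ 15.8% per month.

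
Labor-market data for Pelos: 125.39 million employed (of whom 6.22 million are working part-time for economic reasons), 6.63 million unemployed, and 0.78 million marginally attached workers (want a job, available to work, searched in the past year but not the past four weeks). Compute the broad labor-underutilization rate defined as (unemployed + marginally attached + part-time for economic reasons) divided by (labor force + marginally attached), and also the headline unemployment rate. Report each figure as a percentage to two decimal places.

Broad underutilization rate ≈ 10.26%; headline unemployment rate ≈ 5.02%.

Labor force = 125.39 + 6.63 = 132.02 million.
Numerator = 6.63 + 0.78 + 6.22 = 13.63 million.
Denominator = 132.02 + 0.78 = 132.80 million.
Broad rate = 13.63 / 132.80 = 10.26%.
Headline unemployment rate = 6.63 / 132.02 = 5.02%.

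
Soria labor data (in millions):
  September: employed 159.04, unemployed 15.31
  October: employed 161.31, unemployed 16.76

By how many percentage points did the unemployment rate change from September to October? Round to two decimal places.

The unemployment rate changed by +0.63 percentage points.

September: labor force = 159.04 + 15.31 = 174.35; u = 15.31/174.35 = 8.78%.
October: labor force = 161.31 + 16.76 = 178.07; u = 16.76/178.07 = 9.41%.
Change = 9.41% − 8.78% = +0.63 pp.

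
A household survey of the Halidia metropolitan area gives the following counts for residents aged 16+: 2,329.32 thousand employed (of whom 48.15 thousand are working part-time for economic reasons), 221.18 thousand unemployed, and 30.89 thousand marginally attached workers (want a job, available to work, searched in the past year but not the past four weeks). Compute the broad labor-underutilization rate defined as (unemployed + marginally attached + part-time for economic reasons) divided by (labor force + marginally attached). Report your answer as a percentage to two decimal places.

Broad underutilization rate ≈ 11.63%.

Labor force = 2,329.32 + 221.18 = 2,550.50 thousand.
Numerator = 221.18 + 30.89 + 48.15 = 300.22 thousand.
Denominator = 2,550.50 + 30.89 = 2,581.39 thousand.
Broad rate = 300.22 / 2,581.39 = 11.63%.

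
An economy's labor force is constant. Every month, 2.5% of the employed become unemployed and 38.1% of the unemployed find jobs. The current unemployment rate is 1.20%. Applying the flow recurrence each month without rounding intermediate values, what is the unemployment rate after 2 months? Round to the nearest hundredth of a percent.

Unemployment rate after two months ≈ 4.41%.

With a fixed labor force, u_{t+1} = u_t + s·(1−u_t) − f·u_t = u_t·(1−s−f) + s.
Here 1−s−f = 0.594 and s = 0.025.
u_1 = 0.012000 × 0.594 + 0.025 = 0.032128.
u_2 = 0.032128 × 0.594 + 0.025 = 0.044084.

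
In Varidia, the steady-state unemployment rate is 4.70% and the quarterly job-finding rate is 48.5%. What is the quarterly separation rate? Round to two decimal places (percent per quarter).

Separation rate ≈ 2.39% per quarter.

From u* = s/(s+f): s = u·f/(1−u).
s = 0.0470 × 48.5 / (1 − 0.0470) = 2.2795 / 0.9530 ≈ 2.39% per quarter.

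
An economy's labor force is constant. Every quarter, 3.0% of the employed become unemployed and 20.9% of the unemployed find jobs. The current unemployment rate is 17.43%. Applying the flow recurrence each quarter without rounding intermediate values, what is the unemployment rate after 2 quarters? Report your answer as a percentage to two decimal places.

With a fixed labor force, u_{t+1} = u_t + s·(1−u_t) − f·u_t = u_t·(1−s−f) + s.
Here 1−s−f = 0.761 and s = 0.030.
u_1 = 0.174300 × 0.761 + 0.030 = 0.162642.
u_2 = 0.162642 × 0.761 + 0.030 = 0.153771.

Unemployment rate after two quarters ≈ 15.38%.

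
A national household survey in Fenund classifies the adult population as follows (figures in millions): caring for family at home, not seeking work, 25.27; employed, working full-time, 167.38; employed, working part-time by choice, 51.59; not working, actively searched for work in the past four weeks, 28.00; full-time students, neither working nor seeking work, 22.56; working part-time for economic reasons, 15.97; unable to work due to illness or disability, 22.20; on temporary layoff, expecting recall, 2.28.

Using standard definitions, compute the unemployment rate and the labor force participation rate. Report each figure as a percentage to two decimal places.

Unemployment rate ≈ 11.42%; labor force participation rate ≈ 79.11%.

Employed = 167.38 + 51.59 + 15.97 = 234.94 million (anyone who worked, including part-time for economic reasons, counts as employed).
Unemployed = 28.00 + 2.28 = 30.28 million (jobless and actively searching, or on temporary layoff).
Labor force = 234.94 + 30.28 = 265.22 million.
Not in labor force = 25.27 + 22.56 + 22.20 = 70.03 million (those not working and not actively searching are outside the labor force).
Civilian working-age population = 265.22 + 70.03 = 335.25 million.
Unemployment rate = 30.28 / 265.22 = 11.42%.
Labor force participation rate = 265.22 / 335.25 = 79.11%.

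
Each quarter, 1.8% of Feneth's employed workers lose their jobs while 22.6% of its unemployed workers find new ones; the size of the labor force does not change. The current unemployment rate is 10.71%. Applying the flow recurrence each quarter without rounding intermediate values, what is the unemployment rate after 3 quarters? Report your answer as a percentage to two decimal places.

Unemployment rate after three quarters ≈ 8.82%.

With a fixed labor force, u_{t+1} = u_t + s·(1−u_t) − f·u_t = u_t·(1−s−f) + s.
Here 1−s−f = 0.756 and s = 0.018.
u_1 = 0.107100 × 0.756 + 0.018 = 0.098968.
u_2 = 0.098968 × 0.756 + 0.018 = 0.092820.
u_3 = 0.092820 × 0.756 + 0.018 = 0.088172.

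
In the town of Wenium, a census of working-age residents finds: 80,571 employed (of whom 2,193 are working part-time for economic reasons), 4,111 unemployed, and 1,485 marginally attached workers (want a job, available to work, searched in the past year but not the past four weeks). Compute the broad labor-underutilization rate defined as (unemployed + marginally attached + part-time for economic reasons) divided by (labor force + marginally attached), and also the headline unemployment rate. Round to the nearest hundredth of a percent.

Broad underutilization rate ≈ 9.04%; headline unemployment rate ≈ 4.85%.

Labor force = 80,571 + 4,111 = 84,682.
Numerator = 4,111 + 1,485 + 2,193 = 7,789.
Denominator = 84,682 + 1,485 = 86,167.
Broad rate = 7,789 / 86,167 = 9.04%.
Headline unemployment rate = 4,111 / 84,682 = 4.85%.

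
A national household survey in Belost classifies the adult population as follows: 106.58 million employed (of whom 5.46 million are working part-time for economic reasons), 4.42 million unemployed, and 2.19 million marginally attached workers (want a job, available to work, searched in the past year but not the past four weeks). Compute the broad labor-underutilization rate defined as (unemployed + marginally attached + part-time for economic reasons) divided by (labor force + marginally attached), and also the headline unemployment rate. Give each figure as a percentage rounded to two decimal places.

Labor force = 106.58 + 4.42 = 111.00 million.
Numerator = 4.42 + 2.19 + 5.46 = 12.07 million.
Denominator = 111.00 + 2.19 = 113.19 million.
Broad rate = 12.07 / 113.19 = 10.66%.
Headline unemployment rate = 4.42 / 111.00 = 3.98%.

Broad underutilization rate ≈ 10.66%; headline unemployment rate ≈ 3.98%.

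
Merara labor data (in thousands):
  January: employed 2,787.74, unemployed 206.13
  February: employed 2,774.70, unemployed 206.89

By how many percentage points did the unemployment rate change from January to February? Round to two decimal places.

January: labor force = 2,787.74 + 206.13 = 2,993.87; u = 206.13/2,993.87 = 6.89%.
February: labor force = 2,774.70 + 206.89 = 2,981.59; u = 206.89/2,981.59 = 6.94%.
Change = 6.94% − 6.89% = +0.05 pp.

The unemployment rate changed by +0.05 percentage points.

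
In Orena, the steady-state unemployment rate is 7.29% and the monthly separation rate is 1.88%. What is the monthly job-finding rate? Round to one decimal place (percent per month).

From u* = s/(s+f): f = s·(1−u)/u.
f = 1.88 × (1 − 0.0729) / 0.0729 = 1.7429 / 0.0729 ≈ 23.9% per month.

Job-finding rate ≈ 23.9% per month.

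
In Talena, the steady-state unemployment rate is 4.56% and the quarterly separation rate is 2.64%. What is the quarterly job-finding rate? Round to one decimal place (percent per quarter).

From u* = s/(s+f): f = s·(1−u)/u.
f = 2.64 × (1 − 0.0456) / 0.0456 = 2.5196 / 0.0456 ≈ 55.3% per quarter.

Job-finding rate ≈ 55.3% per quarter.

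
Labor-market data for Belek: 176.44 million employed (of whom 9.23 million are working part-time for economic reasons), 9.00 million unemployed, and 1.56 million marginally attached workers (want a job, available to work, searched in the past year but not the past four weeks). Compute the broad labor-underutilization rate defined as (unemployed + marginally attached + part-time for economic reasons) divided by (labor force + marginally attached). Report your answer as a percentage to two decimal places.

Labor force = 176.44 + 9.00 = 185.44 million.
Numerator = 9.00 + 1.56 + 9.23 = 19.79 million.
Denominator = 185.44 + 1.56 = 187.00 million.
Broad rate = 19.79 / 187.00 = 10.58%.

Broad underutilization rate ≈ 10.58%.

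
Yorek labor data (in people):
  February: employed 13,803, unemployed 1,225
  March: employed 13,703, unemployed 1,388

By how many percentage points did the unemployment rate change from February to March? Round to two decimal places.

February: labor force = 13,803 + 1,225 = 15,028; u = 1,225/15,028 = 8.15%.
March: labor force = 13,703 + 1,388 = 15,091; u = 1,388/15,091 = 9.20%.
Change = 9.20% − 8.15% = +1.05 pp.

The unemployment rate changed by +1.05 percentage points.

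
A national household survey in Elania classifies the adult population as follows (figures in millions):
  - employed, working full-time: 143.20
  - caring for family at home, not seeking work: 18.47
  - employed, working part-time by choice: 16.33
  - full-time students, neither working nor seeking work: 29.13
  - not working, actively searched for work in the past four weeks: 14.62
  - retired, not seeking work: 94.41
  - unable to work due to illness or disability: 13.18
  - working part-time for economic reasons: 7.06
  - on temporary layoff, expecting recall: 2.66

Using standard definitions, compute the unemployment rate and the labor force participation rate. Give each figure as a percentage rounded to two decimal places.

Unemployment rate ≈ 9.40%; labor force participation rate ≈ 54.23%.

Employed = 143.20 + 16.33 + 7.06 = 166.59 million (anyone who worked, including part-time for economic reasons, counts as employed).
Unemployed = 14.62 + 2.66 = 17.28 million (jobless and actively searching, or on temporary layoff).
Labor force = 166.59 + 17.28 = 183.87 million.
Not in labor force = 18.47 + 29.13 + 94.41 + 13.18 = 155.19 million (those not working and not actively searching are outside the labor force).
Civilian working-age population = 183.87 + 155.19 = 339.06 million.
Unemployment rate = 17.28 / 183.87 = 9.40%.
Labor force participation rate = 183.87 / 339.06 = 54.23%.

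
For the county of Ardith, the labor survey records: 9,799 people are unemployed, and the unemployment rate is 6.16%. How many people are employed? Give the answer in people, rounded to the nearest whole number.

Labor force = U / u = 9,799 / 0.0616 ≈ 159,075.
Employed = labor force − unemployed = 159,075 − 9,799 = 149,276.

About 149,276 are employed.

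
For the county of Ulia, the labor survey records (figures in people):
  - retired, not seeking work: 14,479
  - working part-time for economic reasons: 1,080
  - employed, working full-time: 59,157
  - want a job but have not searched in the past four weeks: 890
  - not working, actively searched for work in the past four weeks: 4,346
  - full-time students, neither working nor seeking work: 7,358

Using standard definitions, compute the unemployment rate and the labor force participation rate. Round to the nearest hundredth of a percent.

Unemployment rate ≈ 6.73%; labor force participation rate ≈ 73.97%.

Employed = 1,080 + 59,157 = 60,237 (anyone who worked, including part-time for economic reasons, counts as employed).
Unemployed = 4,346.
Labor force = 60,237 + 4,346 = 64,583.
Not in labor force = 14,479 + 890 + 7,358 = 22,727 (those not working and not actively searching are outside the labor force — including those who want a job but have given up searching).
Civilian working-age population = 64,583 + 22,727 = 87,310.
Unemployment rate = 4,346 / 64,583 = 6.73%.
Labor force participation rate = 64,583 / 87,310 = 73.97%.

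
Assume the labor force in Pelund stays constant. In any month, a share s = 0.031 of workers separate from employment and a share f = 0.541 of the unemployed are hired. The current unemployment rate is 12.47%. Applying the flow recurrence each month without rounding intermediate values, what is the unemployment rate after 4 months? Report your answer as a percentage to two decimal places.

Unemployment rate after four months ≈ 5.66%.

With a fixed labor force, u_{t+1} = u_t + s·(1−u_t) − f·u_t = u_t·(1−s−f) + s.
Here 1−s−f = 0.428 and s = 0.031.
u_1 = 0.124700 × 0.428 + 0.031 = 0.084372.
u_2 = 0.084372 × 0.428 + 0.031 = 0.067111.
u_3 = 0.067111 × 0.428 + 0.031 = 0.059724.
u_4 = 0.059724 × 0.428 + 0.031 = 0.056562.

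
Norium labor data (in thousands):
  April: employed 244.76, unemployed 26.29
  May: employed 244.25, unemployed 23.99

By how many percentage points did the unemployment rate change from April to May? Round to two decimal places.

April: labor force = 244.76 + 26.29 = 271.05; u = 26.29/271.05 = 9.70%.
May: labor force = 244.25 + 23.99 = 268.24; u = 23.99/268.24 = 8.94%.
Change = 8.94% − 9.70% = −0.76 pp.

The unemployment rate changed by −0.76 percentage points.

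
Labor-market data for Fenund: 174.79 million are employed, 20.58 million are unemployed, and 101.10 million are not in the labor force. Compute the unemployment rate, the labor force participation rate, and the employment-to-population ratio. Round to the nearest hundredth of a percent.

Labor force = employed + unemployed = 174.79 + 20.58 = 195.37 million.
Working-age population = 195.37 + 101.10 = 296.47 million.
Unemployment rate = 20.58 / 195.37 = 10.53%.
Labor force participation rate = 195.37 / 296.47 = 65.90%.
Employment-population ratio = 174.79 / 296.47 = 58.96%.

Unemployment rate ≈ 10.53%; labor force participation rate ≈ 65.90%; employment-population ratio ≈ 58.96%.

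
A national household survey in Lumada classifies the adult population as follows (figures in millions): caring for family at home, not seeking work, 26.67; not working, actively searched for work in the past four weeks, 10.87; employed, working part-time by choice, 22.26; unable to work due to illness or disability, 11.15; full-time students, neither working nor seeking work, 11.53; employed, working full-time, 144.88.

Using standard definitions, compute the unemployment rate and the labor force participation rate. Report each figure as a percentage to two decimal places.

Employed = 22.26 + 144.88 = 167.14 million.
Unemployed = 10.87 million.
Labor force = 167.14 + 10.87 = 178.01 million.
Not in labor force = 26.67 + 11.15 + 11.53 = 49.35 million (those not working and not actively searching are outside the labor force).
Civilian working-age population = 178.01 + 49.35 = 227.36 million.
Unemployment rate = 10.87 / 178.01 = 6.11%.
Labor force participation rate = 178.01 / 227.36 = 78.29%.

Unemployment rate ≈ 6.11%; labor force participation rate ≈ 78.29%.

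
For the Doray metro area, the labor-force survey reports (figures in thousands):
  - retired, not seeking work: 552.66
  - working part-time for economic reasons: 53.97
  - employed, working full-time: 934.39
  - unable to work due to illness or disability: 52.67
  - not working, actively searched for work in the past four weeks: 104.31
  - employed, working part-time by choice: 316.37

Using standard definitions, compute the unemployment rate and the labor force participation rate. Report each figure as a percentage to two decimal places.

Employed = 53.97 + 934.39 + 316.37 = 1,304.73 thousand (anyone who worked, including part-time for economic reasons, counts as employed).
Unemployed = 104.31 thousand.
Labor force = 1,304.73 + 104.31 = 1,409.04 thousand.
Not in labor force = 552.66 + 52.67 = 605.33 thousand (those not working and not actively searching are outside the labor force).
Civilian working-age population = 1,409.04 + 605.33 = 2,014.37 thousand.
Unemployment rate = 104.31 / 1,409.04 = 7.40%.
Labor force participation rate = 1,409.04 / 2,014.37 = 69.95%.

Unemployment rate ≈ 7.40%; labor force participation rate ≈ 69.95%.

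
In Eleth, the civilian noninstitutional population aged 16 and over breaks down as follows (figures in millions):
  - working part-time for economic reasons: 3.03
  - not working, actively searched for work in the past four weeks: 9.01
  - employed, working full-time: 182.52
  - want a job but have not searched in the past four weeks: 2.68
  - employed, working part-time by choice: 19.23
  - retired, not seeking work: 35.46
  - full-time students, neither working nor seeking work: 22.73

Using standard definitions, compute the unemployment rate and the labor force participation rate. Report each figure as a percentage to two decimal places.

Employed = 3.03 + 182.52 + 19.23 = 204.78 million (anyone who worked, including part-time for economic reasons, counts as employed).
Unemployed = 9.01 million.
Labor force = 204.78 + 9.01 = 213.79 million.
Not in labor force = 2.68 + 35.46 + 22.73 = 60.87 million (those not working and not actively searching are outside the labor force — including those who want a job but have given up searching).
Civilian working-age population = 213.79 + 60.87 = 274.66 million.
Unemployment rate = 9.01 / 213.79 = 4.21%.
Labor force participation rate = 213.79 / 274.66 = 77.84%.

Unemployment rate ≈ 4.21%; labor force participation rate ≈ 77.84%.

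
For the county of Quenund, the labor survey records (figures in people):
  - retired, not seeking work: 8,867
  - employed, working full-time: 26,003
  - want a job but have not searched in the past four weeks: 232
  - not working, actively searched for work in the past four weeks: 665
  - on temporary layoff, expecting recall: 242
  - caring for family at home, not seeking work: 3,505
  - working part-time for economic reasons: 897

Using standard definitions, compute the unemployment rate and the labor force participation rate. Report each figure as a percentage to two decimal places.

Unemployment rate ≈ 3.26%; labor force participation rate ≈ 68.81%.

Employed = 26,003 + 897 = 26,900 (anyone who worked, including part-time for economic reasons, counts as employed).
Unemployed = 665 + 242 = 907 (jobless and actively searching, or on temporary layoff).
Labor force = 26,900 + 907 = 27,807.
Not in labor force = 8,867 + 232 + 3,505 = 12,604 (those not working and not actively searching are outside the labor force — including those who want a job but have given up searching).
Civilian working-age population = 27,807 + 12,604 = 40,411.
Unemployment rate = 907 / 27,807 = 3.26%.
Labor force participation rate = 27,807 / 40,411 = 68.81%.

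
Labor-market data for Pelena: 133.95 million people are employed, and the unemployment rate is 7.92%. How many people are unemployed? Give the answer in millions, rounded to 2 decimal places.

Let U be the number unemployed. The labor force is E + U, and U/(E+U) = 0.0792.
So U = 0.0792 × 133.95 / (1 − 0.0792) = 10.6088 / 0.9208 ≈ 11.52 million.

About 11.52 million are unemployed.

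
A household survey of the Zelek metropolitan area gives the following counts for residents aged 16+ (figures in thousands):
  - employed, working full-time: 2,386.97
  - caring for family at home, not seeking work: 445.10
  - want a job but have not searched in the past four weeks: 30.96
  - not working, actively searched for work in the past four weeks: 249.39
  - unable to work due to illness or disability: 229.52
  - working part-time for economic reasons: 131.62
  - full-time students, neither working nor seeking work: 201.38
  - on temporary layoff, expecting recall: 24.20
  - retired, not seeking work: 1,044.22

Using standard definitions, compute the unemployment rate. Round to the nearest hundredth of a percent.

Unemployment rate ≈ 9.80%.

Employed = 2,386.97 + 131.62 = 2,518.59 thousand (anyone who worked, including part-time for economic reasons, counts as employed).
Unemployed = 249.39 + 24.20 = 273.59 thousand (jobless and actively searching, or on temporary layoff).
Labor force = 2,518.59 + 273.59 = 2,792.18 thousand.
Unemployment rate = 273.59 / 2,792.18 = 9.80%.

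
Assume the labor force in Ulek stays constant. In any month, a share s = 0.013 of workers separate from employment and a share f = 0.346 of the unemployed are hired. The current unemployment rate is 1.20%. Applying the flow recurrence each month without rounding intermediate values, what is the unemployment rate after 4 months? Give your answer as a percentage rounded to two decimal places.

Unemployment rate after four months ≈ 3.21%.

With a fixed labor force, u_{t+1} = u_t + s·(1−u_t) − f·u_t = u_t·(1−s−f) + s.
Here 1−s−f = 0.641 and s = 0.013.
u_1 = 0.012000 × 0.641 + 0.013 = 0.020692.
u_2 = 0.020692 × 0.641 + 0.013 = 0.026264.
u_3 = 0.026264 × 0.641 + 0.013 = 0.029835.
u_4 = 0.029835 × 0.641 + 0.013 = 0.032124.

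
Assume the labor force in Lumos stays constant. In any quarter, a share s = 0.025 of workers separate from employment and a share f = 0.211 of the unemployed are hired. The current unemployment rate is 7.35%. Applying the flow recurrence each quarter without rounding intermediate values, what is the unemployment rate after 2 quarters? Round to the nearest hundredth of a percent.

Unemployment rate after two quarters ≈ 8.70%.

With a fixed labor force, u_{t+1} = u_t + s·(1−u_t) − f·u_t = u_t·(1−s−f) + s.
Here 1−s−f = 0.764 and s = 0.025.
u_1 = 0.073500 × 0.764 + 0.025 = 0.081154.
u_2 = 0.081154 × 0.764 + 0.025 = 0.087002.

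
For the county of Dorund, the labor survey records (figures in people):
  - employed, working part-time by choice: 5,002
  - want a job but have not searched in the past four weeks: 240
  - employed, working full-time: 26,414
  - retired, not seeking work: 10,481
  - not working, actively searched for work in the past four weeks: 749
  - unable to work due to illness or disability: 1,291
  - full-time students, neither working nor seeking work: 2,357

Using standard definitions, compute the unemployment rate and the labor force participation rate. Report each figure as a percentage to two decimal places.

Unemployment rate ≈ 2.33%; labor force participation rate ≈ 69.12%.

Employed = 5,002 + 26,414 = 31,416.
Unemployed = 749.
Labor force = 31,416 + 749 = 32,165.
Not in labor force = 240 + 10,481 + 1,291 + 2,357 = 14,369 (those not working and not actively searching are outside the labor force — including those who want a job but have given up searching).
Civilian working-age population = 32,165 + 14,369 = 46,534.
Unemployment rate = 749 / 32,165 = 2.33%.
Labor force participation rate = 32,165 / 46,534 = 69.12%.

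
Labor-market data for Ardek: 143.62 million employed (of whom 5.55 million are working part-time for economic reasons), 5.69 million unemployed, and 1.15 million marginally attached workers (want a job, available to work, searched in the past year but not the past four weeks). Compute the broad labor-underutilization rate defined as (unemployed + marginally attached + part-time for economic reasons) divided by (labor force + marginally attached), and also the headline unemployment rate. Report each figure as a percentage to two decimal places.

Labor force = 143.62 + 5.69 = 149.31 million.
Numerator = 5.69 + 1.15 + 5.55 = 12.39 million.
Denominator = 149.31 + 1.15 = 150.46 million.
Broad rate = 12.39 / 150.46 = 8.23%.
Headline unemployment rate = 5.69 / 149.31 = 3.81%.

Broad underutilization rate ≈ 8.23%; headline unemployment rate ≈ 3.81%.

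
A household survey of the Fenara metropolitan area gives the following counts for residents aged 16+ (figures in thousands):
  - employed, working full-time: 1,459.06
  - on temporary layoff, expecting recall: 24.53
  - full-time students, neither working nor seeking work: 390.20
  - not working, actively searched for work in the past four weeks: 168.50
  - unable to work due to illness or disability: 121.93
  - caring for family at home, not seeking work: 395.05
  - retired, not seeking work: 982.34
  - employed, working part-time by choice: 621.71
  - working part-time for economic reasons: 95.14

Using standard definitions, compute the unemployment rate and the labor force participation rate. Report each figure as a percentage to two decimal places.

Employed = 1,459.06 + 621.71 + 95.14 = 2,175.91 thousand (anyone who worked, including part-time for economic reasons, counts as employed).
Unemployed = 24.53 + 168.50 = 193.03 thousand (jobless and actively searching, or on temporary layoff).
Labor force = 2,175.91 + 193.03 = 2,368.94 thousand.
Not in labor force = 390.20 + 121.93 + 395.05 + 982.34 = 1,889.52 thousand (those not working and not actively searching are outside the labor force).
Civilian working-age population = 2,368.94 + 1,889.52 = 4,258.46 thousand.
Unemployment rate = 193.03 / 2,368.94 = 8.15%.
Labor force participation rate = 2,368.94 / 4,258.46 = 55.63%.

Unemployment rate ≈ 8.15%; labor force participation rate ≈ 55.63%.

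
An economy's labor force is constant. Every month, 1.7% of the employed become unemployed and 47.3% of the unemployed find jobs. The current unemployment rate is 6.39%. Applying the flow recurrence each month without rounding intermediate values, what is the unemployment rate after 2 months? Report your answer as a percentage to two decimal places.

Unemployment rate after two months ≈ 4.23%.

With a fixed labor force, u_{t+1} = u_t + s·(1−u_t) − f·u_t = u_t·(1−s−f) + s.
Here 1−s−f = 0.510 and s = 0.017.
u_1 = 0.063900 × 0.510 + 0.017 = 0.049589.
u_2 = 0.049589 × 0.510 + 0.017 = 0.042290.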